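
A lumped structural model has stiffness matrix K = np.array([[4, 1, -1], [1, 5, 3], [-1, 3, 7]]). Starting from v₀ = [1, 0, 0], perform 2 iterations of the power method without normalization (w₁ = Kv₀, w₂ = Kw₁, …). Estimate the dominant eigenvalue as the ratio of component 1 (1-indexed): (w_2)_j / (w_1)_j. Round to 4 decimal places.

w1 = Kv₀ = (4·1 + 1·0 + (-1)·0; 1·1 + 5·0 + 3·0; (-1)·1 + 3·0 + 7·0) = (4, 1, -1)
w2 = Kw1 = (4·4 + 1·1 + (-1)·(-1); 1·4 + 5·1 + 3·(-1); (-1)·4 + 3·1 + 7·(-1)) = (18, 6, -8)
Ratio at component: 18 / 4 = 4.5000

4.5000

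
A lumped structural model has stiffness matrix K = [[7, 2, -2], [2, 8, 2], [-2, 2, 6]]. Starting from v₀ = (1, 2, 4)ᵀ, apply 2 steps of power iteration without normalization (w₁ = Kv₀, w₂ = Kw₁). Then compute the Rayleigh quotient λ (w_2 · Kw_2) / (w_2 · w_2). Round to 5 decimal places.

9.23441

w1 = Kv₀ = (7·1 + 2·2 + (-2)·4; 2·1 + 8·2 + 2·4; (-2)·1 + 2·2 + 6·4) = (3, 26, 26)
w2 = Kw1 = (7·3 + 2·26 + (-2)·26; 2·3 + 8·26 + 2·26; (-2)·3 + 2·26 + 6·26) = (21, 266, 202)
Kw2 = (275, 2574, 1702)
w2·Kw2 = 21·275 + 266·2574 + 202·1702 = 1034263; w2·w2 = 21·21 + 266·266 + 202·202 = 112001
λ ≈ 1034263/112001 = 9.23441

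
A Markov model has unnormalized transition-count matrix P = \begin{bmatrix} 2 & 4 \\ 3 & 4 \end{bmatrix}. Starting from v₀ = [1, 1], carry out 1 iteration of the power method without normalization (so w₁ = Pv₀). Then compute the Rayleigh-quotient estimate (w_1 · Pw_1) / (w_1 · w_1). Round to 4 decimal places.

w1 = Pv₀ = (2·1 + 4·1; 3·1 + 4·1) = (6, 7)
Pw1 = (40, 46)
w1·Pw1 = 6·40 + 7·46 = 562; w1·w1 = 6·6 + 7·7 = 85
λ ≈ 562/85 = 6.6118

λ ≈ 6.6118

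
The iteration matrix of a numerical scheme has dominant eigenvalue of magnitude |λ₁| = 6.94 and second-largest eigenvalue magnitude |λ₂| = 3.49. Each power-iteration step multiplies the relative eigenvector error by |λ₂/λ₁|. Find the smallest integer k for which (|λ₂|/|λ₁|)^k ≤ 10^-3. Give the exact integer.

|λ₂/λ₁| = 3.49/6.94 = 0.50288
Need k ≥ ln(10^-3) / ln(0.50288) = -6.9078 / -0.6874 ≈ 10.049
Smallest integer k satisfying the bound: 11

11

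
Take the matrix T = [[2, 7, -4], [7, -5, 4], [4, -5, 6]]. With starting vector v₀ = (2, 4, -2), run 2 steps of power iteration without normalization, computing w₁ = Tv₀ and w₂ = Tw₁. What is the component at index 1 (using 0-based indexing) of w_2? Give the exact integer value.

w1 = Tv₀ = (40, -14, -24)
w2 = Tw1 = (78, 254, 86)
The requested component of w2 is 254.

254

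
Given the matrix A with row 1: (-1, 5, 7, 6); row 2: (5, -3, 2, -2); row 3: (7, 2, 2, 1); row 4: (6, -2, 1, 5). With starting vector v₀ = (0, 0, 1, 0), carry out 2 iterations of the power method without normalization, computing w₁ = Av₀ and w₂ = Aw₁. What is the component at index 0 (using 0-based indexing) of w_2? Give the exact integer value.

23

w1 = Av₀ = (7, 2, 2, 1)
w2 = Aw1 = (23, 31, 58, 45)
The requested component of w2 is 23.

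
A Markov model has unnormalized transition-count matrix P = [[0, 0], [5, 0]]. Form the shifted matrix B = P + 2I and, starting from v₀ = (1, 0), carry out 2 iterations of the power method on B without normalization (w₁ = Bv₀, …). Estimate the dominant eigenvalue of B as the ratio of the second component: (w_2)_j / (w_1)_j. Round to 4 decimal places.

μ ≈ 4.0000

B = P + 2I has rows (2, 0); (5, 2)
w1 = Bv₀ = (2·1 + 0·0; 5·1 + 2·0) = (2, 5)
w2 = Bw1 = (2·2 + 0·5; 5·2 + 2·5) = (4, 20)
Ratio: 20/5 = 4.0000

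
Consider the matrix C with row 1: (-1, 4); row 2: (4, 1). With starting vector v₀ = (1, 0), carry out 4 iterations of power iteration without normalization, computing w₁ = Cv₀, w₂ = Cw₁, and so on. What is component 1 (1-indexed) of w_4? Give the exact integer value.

w1 = Cv₀ = (-1, 4)
w2 = Cw1 = (17, 0)
w3 = Cw2 = (-17, 68)
w4 = Cw3 = (289, 0)
The requested component of w4 is 289.

289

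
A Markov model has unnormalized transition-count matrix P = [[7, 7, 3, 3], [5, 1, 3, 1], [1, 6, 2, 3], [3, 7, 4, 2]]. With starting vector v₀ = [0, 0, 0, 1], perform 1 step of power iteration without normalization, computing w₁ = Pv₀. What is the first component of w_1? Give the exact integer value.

w1 = Pv₀ = (7·0 + 7·0 + 3·0 + 3·1; 5·0 + 1·0 + 3·0 + 1·1; 1·0 + 6·0 + 2·0 + 3·1; 3·0 + 7·0 + 4·0 + 2·1) = (3, 1, 3, 2)
The requested component of w1 is 3.

3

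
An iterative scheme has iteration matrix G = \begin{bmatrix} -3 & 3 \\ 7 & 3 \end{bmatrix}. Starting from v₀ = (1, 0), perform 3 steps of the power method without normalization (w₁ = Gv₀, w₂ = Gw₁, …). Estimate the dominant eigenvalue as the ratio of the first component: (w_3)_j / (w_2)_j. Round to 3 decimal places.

-3.000

w1 = Gv₀ = ((-3)·1 + 3·0; 7·1 + 3·0) = (-3, 7)
w2 = Gw1 = ((-3)·(-3) + 3·7; 7·(-3) + 3·7) = (30, 0)
w3 = Gw2 = (-90, 210)
Ratio at component: -90 / 30 = -3.000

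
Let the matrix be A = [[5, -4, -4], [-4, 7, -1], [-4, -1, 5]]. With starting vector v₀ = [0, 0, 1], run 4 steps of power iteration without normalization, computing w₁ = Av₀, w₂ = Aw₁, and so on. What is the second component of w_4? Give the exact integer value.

2016

w1 = Av₀ = (5·0 + (-4)·0 + (-4)·1; (-4)·0 + 7·0 + (-1)·1; (-4)·0 + (-1)·0 + 5·1) = (-4, -1, 5)
w2 = Aw1 = (5·(-4) + (-4)·(-1) + (-4)·5; (-4)·(-4) + 7·(-1) + (-1)·5; (-4)·(-4) + (-1)·(-1) + 5·5) = (-36, 4, 42)
w3 = Aw2 = (-364, 130, 350)
w4 = Aw3 = (-3740, 2016, 3076)
The requested component of w4 is 2016.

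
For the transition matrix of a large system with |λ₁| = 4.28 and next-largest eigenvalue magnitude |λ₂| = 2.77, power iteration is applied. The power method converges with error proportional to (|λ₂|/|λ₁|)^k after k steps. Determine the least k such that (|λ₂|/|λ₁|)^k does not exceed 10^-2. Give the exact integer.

11

|λ₂/λ₁| = 2.77/4.28 = 0.64720
Need k ≥ ln(10^-2) / ln(0.64720) = -4.6052 / -0.4351 ≈ 10.584
Smallest integer k satisfying the bound: 11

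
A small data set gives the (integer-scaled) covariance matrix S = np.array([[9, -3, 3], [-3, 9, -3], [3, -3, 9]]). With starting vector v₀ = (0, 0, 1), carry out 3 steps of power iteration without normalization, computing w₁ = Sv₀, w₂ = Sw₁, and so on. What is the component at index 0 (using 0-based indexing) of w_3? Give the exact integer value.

w1 = Sv₀ = (9·0 + (-3)·0 + 3·1; (-3)·0 + 9·0 + (-3)·1; 3·0 + (-3)·0 + 9·1) = (3, -3, 9)
w2 = Sw1 = (9·3 + (-3)·(-3) + 3·9; (-3)·3 + 9·(-3) + (-3)·9; 3·3 + (-3)·(-3) + 9·9) = (63, -63, 99)
w3 = Sw2 = (1053, -1053, 1269)
The requested component of w3 is 1053.

1053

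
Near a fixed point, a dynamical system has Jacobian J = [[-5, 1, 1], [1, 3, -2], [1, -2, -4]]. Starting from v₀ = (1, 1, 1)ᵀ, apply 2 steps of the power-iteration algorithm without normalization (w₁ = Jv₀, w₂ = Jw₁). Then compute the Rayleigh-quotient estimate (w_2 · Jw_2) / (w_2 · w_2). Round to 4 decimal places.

λ ≈ -1.9523

w1 = Jv₀ = ((-5)·1 + 1·1 + 1·1; 1·1 + 3·1 + (-2)·1; 1·1 + (-2)·1 + (-4)·1) = (-3, 2, -5)
w2 = Jw1 = ((-5)·(-3) + 1·2 + 1·(-5); 1·(-3) + 3·2 + (-2)·(-5); 1·(-3) + (-2)·2 + (-4)·(-5)) = (12, 13, 13)
Jw2 = (-34, 25, -66)
w2·Jw2 = 12·(-34) + 13·25 + 13·(-66) = -941; w2·w2 = 12·12 + 13·13 + 13·13 = 482
λ ≈ -941/482 = -1.9523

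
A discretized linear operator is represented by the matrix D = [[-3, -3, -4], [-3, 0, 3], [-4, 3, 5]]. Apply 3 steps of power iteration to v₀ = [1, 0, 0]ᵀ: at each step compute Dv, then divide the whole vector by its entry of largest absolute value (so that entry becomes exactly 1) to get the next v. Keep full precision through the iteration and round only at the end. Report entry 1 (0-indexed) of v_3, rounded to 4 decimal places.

0.6652

Dv0 = (-3.00000, -3.00000, -4.00000); divide by -4.00000 → v1 = (0.75000, 0.75000, 1.00000)
Dv1 = (-8.50000, 0.75000, 4.25000); divide by -8.50000 → v2 = (1.00000, -0.08824, -0.50000)
Dv2 = (-0.73529, -4.50000, -6.76471); divide by -6.76471 → v3 = (0.10870, 0.66522, 1.00000)
Requested entry of v3: -153/-230 = 0.6652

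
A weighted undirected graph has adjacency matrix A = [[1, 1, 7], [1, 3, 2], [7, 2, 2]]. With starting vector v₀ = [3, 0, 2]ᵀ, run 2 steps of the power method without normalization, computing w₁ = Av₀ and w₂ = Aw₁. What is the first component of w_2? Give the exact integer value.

w1 = Av₀ = (17, 7, 25)
w2 = Aw1 = (199, 88, 183)
The requested component of w2 is 199.

199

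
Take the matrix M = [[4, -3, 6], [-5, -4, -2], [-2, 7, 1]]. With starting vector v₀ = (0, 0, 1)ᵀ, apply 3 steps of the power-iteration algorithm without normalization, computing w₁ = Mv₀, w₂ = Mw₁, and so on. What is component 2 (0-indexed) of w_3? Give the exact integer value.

w1 = Mv₀ = (4·0 + (-3)·0 + 6·1; (-5)·0 + (-4)·0 + (-2)·1; (-2)·0 + 7·0 + 1·1) = (6, -2, 1)
w2 = Mw1 = (4·6 + (-3)·(-2) + 6·1; (-5)·6 + (-4)·(-2) + (-2)·1; (-2)·6 + 7·(-2) + 1·1) = (36, -24, -25)
w3 = Mw2 = (66, -34, -265)
The requested component of w3 is -265.

-265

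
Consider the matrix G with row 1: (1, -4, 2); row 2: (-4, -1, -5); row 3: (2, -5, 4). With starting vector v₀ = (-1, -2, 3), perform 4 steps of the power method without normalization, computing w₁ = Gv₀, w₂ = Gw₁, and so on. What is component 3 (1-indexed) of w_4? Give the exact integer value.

w1 = Gv₀ = (13, -9, 20)
w2 = Gw1 = (89, -143, 151)
w3 = Gw2 = (963, -968, 1497)
w4 = Gw3 = (7829, -10369, 12754)
The requested component of w4 is 12754.

12754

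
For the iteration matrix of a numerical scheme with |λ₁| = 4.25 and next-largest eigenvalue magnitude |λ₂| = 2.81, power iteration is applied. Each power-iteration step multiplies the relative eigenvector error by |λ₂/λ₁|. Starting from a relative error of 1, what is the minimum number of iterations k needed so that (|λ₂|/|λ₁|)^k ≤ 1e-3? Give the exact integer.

17

|λ₂/λ₁| = 2.81/4.25 = 0.66118
Need k ≥ ln(1e-3) / ln(0.66118) = -6.9078 / -0.4137 ≈ 16.696
Smallest integer k satisfying the bound: 17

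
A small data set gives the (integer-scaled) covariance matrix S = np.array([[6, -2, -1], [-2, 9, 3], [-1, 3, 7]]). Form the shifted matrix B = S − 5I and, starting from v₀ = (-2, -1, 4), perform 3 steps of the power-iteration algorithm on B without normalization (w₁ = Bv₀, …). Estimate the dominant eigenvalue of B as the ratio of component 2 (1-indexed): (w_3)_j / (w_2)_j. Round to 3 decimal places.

μ ≈ 7.013

B = S − 5I has rows (1, -2, -1); (-2, 4, 3); (-1, 3, 2)
w1 = Bv₀ = (1·(-2) + (-2)·(-1) + (-1)·4; (-2)·(-2) + 4·(-1) + 3·4; (-1)·(-2) + 3·(-1) + 2·4) = (-4, 12, 7)
w2 = Bw1 = (1·(-4) + (-2)·12 + (-1)·7; (-2)·(-4) + 4·12 + 3·7; (-1)·(-4) + 3·12 + 2·7) = (-35, 77, 54)
w3 = Bw2 = (-243, 540, 374)
Ratio: 540/77 = 7.013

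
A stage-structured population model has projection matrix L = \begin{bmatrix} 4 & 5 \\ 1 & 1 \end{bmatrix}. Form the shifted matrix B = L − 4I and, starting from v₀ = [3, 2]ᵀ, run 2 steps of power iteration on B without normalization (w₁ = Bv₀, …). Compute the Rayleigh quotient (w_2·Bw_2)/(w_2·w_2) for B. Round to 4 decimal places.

μ ≈ -4.7662

B = L − 4I has rows (0, 5); (1, -3)
w1 = Bv₀ = (0·3 + 5·2; 1·3 + (-3)·2) = (10, -3)
w2 = Bw1 = (0·10 + 5·(-3); 1·10 + (-3)·(-3)) = (-15, 19)
Bw2 = (95, -72)
w2·Bw2 = -2793; w2·w2 = 586; μ ≈ -2793/586 = -4.7662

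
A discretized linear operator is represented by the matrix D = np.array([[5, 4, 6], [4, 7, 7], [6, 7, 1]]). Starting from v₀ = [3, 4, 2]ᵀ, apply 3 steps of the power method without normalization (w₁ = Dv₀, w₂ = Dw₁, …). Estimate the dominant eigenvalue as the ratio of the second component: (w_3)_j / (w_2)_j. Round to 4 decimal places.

15.6501

w1 = Dv₀ = (43, 54, 48)
w2 = Dw1 = (719, 886, 684)
w3 = Dw2 = (11243, 13866, 11200)
Ratio at component: 13866 / 886 = 15.6501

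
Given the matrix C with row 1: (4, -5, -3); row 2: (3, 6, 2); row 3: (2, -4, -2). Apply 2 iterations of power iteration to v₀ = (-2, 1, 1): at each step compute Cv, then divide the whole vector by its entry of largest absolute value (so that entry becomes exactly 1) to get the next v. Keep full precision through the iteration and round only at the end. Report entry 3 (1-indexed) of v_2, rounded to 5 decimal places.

Cv0 = (-16.000000, 2.000000, -10.000000); divide by -16.000000 → v1 = (1.000000, -0.125000, 0.625000)
Cv1 = (2.750000, 3.500000, 1.250000); divide by 3.500000 → v2 = (0.785714, 1.000000, 0.357143)
Requested entry of v2: -20/-56 = 0.35714

0.35714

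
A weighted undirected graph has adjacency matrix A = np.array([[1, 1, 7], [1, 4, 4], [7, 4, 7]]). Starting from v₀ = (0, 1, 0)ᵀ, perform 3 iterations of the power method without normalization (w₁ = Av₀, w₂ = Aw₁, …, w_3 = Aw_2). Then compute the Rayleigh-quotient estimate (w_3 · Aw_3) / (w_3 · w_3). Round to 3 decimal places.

w1 = Av₀ = (1, 4, 4)
w2 = Aw1 = (33, 33, 51)
w3 = Aw2 = (423, 369, 720)
Aw3 = (5832, 4779, 9477)
w3·Aw3 = 423·5832 + 369·4779 + 720·9477 = 11053827; w3·w3 = 423·423 + 369·369 + 720·720 = 833490
λ ≈ 11053827/833490 = 13.262

λ ≈ 13.262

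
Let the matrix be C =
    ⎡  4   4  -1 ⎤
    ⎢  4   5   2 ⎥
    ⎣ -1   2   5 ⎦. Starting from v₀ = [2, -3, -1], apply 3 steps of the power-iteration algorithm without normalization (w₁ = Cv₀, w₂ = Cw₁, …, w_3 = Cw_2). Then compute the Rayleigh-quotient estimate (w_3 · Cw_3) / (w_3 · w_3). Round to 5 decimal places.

λ ≈ 8.37005

w1 = Cv₀ = (4·2 + 4·(-3) + (-1)·(-1); 4·2 + 5·(-3) + 2·(-1); (-1)·2 + 2·(-3) + 5·(-1)) = (-3, -9, -13)
w2 = Cw1 = (4·(-3) + 4·(-9) + (-1)·(-13); 4·(-3) + 5·(-9) + 2·(-13); (-1)·(-3) + 2·(-9) + 5·(-13)) = (-35, -83, -80)
w3 = Cw2 = (-392, -715, -531)
Cw3 = (-3897, -6205, -3693)
w3·Cw3 = (-392)·(-3897) + (-715)·(-6205) + (-531)·(-3693) = 7925182; w3·w3 = (-392)·(-392) + (-715)·(-715) + (-531)·(-531) = 946850
λ ≈ 7925182/946850 = 8.37005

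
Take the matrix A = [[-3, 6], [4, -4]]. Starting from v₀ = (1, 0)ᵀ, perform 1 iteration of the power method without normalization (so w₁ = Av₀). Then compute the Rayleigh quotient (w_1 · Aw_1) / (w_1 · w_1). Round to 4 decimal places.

w1 = Av₀ = ((-3)·1 + 6·0; 4·1 + (-4)·0) = (-3, 4)
Aw1 = (33, -28)
w1·Aw1 = (-3)·33 + 4·(-28) = -211; w1·w1 = (-3)·(-3) + 4·4 = 25
λ ≈ -211/25 = -8.4400

-8.4400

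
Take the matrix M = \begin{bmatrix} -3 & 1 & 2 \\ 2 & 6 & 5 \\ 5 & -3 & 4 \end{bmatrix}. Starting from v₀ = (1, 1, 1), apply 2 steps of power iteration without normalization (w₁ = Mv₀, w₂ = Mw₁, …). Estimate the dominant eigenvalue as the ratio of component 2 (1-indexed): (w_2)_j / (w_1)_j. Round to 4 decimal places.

8.3077

w1 = Mv₀ = (0, 13, 6)
w2 = Mw1 = (25, 108, -15)
Ratio at component: 108 / 13 = 8.3077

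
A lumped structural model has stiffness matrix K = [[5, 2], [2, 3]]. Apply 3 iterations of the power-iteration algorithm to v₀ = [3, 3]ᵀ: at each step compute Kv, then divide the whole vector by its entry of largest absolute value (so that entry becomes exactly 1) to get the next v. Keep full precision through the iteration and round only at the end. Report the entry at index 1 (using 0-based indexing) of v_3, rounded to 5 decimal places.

Kv0 = (21.000000, 15.000000); divide by 21.000000 → v1 = (1.000000, 0.714286)
Kv1 = (6.428571, 4.142857); divide by 6.428571 → v2 = (1.000000, 0.644444)
Kv2 = (6.288889, 3.933333); divide by 6.288889 → v3 = (1.000000, 0.625442)
Requested entry of v3: 531/849 = 0.62544

0.62544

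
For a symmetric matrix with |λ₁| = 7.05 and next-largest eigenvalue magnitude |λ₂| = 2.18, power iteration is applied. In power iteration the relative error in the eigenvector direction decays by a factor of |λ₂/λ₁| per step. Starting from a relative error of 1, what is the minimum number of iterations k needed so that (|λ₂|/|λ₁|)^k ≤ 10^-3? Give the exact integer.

|λ₂/λ₁| = 2.18/7.05 = 0.30922
Need k ≥ ln(10^-3) / ln(0.30922) = -6.9078 / -1.1737 ≈ 5.885
Smallest integer k satisfying the bound: 6

6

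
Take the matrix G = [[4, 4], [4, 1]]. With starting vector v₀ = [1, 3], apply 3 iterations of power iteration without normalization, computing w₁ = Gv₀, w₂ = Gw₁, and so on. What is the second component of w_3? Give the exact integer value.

439

w1 = Gv₀ = (4·1 + 4·3; 4·1 + 1·3) = (16, 7)
w2 = Gw1 = (4·16 + 4·7; 4·16 + 1·7) = (92, 71)
w3 = Gw2 = (652, 439)
The requested component of w3 is 439.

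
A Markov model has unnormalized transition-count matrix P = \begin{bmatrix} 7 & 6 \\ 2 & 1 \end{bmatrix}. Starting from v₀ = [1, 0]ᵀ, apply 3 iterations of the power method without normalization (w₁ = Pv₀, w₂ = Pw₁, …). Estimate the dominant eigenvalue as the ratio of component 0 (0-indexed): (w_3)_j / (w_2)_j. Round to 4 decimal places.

w1 = Pv₀ = (7·1 + 6·0; 2·1 + 1·0) = (7, 2)
w2 = Pw1 = (7·7 + 6·2; 2·7 + 1·2) = (61, 16)
w3 = Pw2 = (523, 138)
Ratio at component: 523 / 61 = 8.5738

8.5738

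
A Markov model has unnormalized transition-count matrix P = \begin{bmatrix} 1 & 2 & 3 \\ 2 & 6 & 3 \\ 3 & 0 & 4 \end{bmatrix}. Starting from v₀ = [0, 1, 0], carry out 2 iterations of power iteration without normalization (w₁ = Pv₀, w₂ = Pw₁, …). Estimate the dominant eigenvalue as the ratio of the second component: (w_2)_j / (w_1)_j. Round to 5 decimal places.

w1 = Pv₀ = (2, 6, 0)
w2 = Pw1 = (14, 40, 6)
Ratio at component: 40 / 6 = 6.66667

λ ≈ 6.66667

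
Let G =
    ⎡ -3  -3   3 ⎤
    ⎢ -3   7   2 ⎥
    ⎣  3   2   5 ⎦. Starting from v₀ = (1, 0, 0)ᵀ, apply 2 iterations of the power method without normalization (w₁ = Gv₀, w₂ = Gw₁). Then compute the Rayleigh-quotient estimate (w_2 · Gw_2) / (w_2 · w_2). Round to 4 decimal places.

w1 = Gv₀ = (-3, -3, 3)
w2 = Gw1 = (27, -6, 0)
Gw2 = (-63, -123, 69)
w2·Gw2 = 27·(-63) + (-6)·(-123) + 0·69 = -963; w2·w2 = 27·27 + (-6)·(-6) + 0·0 = 765
λ ≈ -963/765 = -1.2588

λ ≈ -1.2588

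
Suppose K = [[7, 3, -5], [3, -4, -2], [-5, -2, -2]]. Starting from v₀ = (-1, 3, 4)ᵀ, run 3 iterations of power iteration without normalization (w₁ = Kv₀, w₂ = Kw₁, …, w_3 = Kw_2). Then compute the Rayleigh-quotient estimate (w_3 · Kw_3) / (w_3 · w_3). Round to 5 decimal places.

8.28704

w1 = Kv₀ = (-18, -23, -9)
w2 = Kw1 = (-150, 56, 154)
w3 = Kw2 = (-1652, -982, 330)
Kw3 = (-16160, -1688, 9564)
w3·Kw3 = (-1652)·(-16160) + (-982)·(-1688) + 330·9564 = 31510056; w3·w3 = (-1652)·(-1652) + (-982)·(-982) + 330·330 = 3802328
λ ≈ 31510056/3802328 = 8.28704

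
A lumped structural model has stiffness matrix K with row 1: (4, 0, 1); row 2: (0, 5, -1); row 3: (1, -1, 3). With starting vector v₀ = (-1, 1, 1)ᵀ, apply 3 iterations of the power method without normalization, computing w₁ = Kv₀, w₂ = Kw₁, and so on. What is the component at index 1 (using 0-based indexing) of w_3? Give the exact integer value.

w1 = Kv₀ = (4·(-1) + 0·1 + 1·1; 0·(-1) + 5·1 + (-1)·1; 1·(-1) + (-1)·1 + 3·1) = (-3, 4, 1)
w2 = Kw1 = (4·(-3) + 0·4 + 1·1; 0·(-3) + 5·4 + (-1)·1; 1·(-3) + (-1)·4 + 3·1) = (-11, 19, -4)
w3 = Kw2 = (-48, 99, -42)
The requested component of w3 is 99.

99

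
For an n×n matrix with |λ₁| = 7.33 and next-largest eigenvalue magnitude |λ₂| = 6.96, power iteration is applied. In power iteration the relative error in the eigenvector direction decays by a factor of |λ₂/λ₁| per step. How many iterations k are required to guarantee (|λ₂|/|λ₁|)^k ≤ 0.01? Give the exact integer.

89

|λ₂/λ₁| = 6.96/7.33 = 0.94952
Need k ≥ ln(0.01) / ln(0.94952) = -4.6052 / -0.0518 ≈ 88.910
Smallest integer k satisfying the bound: 89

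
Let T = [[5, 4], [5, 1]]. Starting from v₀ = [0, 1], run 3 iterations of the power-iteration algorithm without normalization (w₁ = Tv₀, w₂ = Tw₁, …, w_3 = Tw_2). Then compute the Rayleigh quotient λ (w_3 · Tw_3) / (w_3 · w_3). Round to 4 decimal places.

λ ≈ 7.9164

w1 = Tv₀ = (5·0 + 4·1; 5·0 + 1·1) = (4, 1)
w2 = Tw1 = (5·4 + 4·1; 5·4 + 1·1) = (24, 21)
w3 = Tw2 = (204, 141)
Tw3 = (1584, 1161)
w3·Tw3 = 204·1584 + 141·1161 = 486837; w3·w3 = 204·204 + 141·141 = 61497
λ ≈ 486837/61497 = 7.9164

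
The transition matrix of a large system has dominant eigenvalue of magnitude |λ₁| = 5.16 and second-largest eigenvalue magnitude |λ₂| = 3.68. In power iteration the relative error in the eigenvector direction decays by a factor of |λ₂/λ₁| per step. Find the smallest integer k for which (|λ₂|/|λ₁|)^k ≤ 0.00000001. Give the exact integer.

|λ₂/λ₁| = 3.68/5.16 = 0.71318
Need k ≥ ln(0.00000001) / ln(0.71318) = -18.4207 / -0.3380 ≈ 54.495
Smallest integer k satisfying the bound: 55

55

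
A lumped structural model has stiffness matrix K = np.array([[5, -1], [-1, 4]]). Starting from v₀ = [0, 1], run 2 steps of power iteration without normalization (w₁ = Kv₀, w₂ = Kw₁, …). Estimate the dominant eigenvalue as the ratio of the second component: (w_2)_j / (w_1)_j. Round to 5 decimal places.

w1 = Kv₀ = (-1, 4)
w2 = Kw1 = (-9, 17)
Ratio at component: 17 / 4 = 4.25000

4.25000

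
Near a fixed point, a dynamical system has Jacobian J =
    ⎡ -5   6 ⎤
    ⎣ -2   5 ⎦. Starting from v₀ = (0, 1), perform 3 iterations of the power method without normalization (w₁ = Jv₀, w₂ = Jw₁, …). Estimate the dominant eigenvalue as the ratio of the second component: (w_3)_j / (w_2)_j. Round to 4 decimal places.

w1 = Jv₀ = (6, 5)
w2 = Jw1 = (0, 13)
w3 = Jw2 = (78, 65)
Ratio at component: 65 / 13 = 5.0000

λ ≈ 5.0000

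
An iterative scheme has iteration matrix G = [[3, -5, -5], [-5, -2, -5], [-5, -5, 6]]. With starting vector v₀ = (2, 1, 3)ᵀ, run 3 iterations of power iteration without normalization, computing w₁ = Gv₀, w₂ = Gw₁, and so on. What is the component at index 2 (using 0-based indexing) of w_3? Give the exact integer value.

w1 = Gv₀ = (3·2 + (-5)·1 + (-5)·3; (-5)·2 + (-2)·1 + (-5)·3; (-5)·2 + (-5)·1 + 6·3) = (-14, -27, 3)
w2 = Gw1 = (3·(-14) + (-5)·(-27) + (-5)·3; (-5)·(-14) + (-2)·(-27) + (-5)·3; (-5)·(-14) + (-5)·(-27) + 6·3) = (78, 109, 223)
w3 = Gw2 = (-1426, -1723, 403)
The requested component of w3 is 403.

403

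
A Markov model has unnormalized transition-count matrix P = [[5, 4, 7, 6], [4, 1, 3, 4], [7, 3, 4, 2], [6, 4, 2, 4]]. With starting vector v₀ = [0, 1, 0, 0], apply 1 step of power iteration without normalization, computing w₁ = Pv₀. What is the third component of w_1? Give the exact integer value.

w1 = Pv₀ = (4, 1, 3, 4)
The requested component of w1 is 3.

3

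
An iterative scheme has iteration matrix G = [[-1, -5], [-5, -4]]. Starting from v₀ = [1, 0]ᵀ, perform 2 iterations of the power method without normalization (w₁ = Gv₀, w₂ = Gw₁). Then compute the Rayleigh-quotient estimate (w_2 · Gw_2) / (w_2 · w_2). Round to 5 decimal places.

λ ≈ -7.43736

w1 = Gv₀ = ((-1)·1 + (-5)·0; (-5)·1 + (-4)·0) = (-1, -5)
w2 = Gw1 = ((-1)·(-1) + (-5)·(-5); (-5)·(-1) + (-4)·(-5)) = (26, 25)
Gw2 = (-151, -230)
w2·Gw2 = 26·(-151) + 25·(-230) = -9676; w2·w2 = 26·26 + 25·25 = 1301
λ ≈ -9676/1301 = -7.43736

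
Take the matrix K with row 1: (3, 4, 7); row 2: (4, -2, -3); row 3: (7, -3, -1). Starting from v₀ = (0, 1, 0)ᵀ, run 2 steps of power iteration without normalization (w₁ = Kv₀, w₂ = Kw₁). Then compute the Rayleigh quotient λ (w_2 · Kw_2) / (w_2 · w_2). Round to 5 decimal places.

-8.55222

w1 = Kv₀ = (3·0 + 4·1 + 7·0; 4·0 + (-2)·1 + (-3)·0; 7·0 + (-3)·1 + (-1)·0) = (4, -2, -3)
w2 = Kw1 = (3·4 + 4·(-2) + 7·(-3); 4·4 + (-2)·(-2) + (-3)·(-3); 7·4 + (-3)·(-2) + (-1)·(-3)) = (-17, 29, 37)
Kw2 = (324, -237, -243)
w2·Kw2 = (-17)·324 + 29·(-237) + 37·(-243) = -21372; w2·w2 = (-17)·(-17) + 29·29 + 37·37 = 2499
λ ≈ -21372/2499 = -8.55222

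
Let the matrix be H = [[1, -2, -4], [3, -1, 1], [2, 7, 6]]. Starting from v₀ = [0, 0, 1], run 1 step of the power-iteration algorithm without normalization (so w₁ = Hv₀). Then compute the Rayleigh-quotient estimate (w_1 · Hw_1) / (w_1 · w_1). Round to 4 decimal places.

w1 = Hv₀ = (1·0 + (-2)·0 + (-4)·1; 3·0 + (-1)·0 + 1·1; 2·0 + 7·0 + 6·1) = (-4, 1, 6)
Hw1 = (-30, -7, 35)
w1·Hw1 = (-4)·(-30) + 1·(-7) + 6·35 = 323; w1·w1 = (-4)·(-4) + 1·1 + 6·6 = 53
λ ≈ 323/53 = 6.0943

6.0943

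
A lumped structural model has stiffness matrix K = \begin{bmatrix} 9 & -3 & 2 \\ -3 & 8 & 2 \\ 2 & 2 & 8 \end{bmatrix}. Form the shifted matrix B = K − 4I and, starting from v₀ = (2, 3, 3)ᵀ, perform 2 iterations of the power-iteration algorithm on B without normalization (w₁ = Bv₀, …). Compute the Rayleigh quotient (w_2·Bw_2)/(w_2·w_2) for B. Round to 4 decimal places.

B = K − 4I has rows (5, -3, 2); (-3, 4, 2); (2, 2, 4)
w1 = Bv₀ = (7, 12, 22)
w2 = Bw1 = (43, 71, 126)
Bw2 = (254, 407, 732)
w2·Bw2 = 132051; w2·w2 = 22766; μ ≈ 132051/22766 = 5.8004

μ ≈ 5.8004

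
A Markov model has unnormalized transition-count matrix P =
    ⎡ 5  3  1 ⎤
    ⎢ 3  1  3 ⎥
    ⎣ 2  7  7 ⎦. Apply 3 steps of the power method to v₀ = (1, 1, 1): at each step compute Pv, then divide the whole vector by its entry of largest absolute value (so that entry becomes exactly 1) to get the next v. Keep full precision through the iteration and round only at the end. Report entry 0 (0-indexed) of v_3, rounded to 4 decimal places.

Pv0 = (9.00000, 7.00000, 16.00000); divide by 16.00000 → v1 = (0.56250, 0.43750, 1.00000)
Pv1 = (5.12500, 5.12500, 11.18750); divide by 11.18750 → v2 = (0.45810, 0.45810, 1.00000)
Pv2 = (4.66480, 4.83240, 11.12291); divide by 11.12291 → v3 = (0.41939, 0.43446, 1.00000)
Requested entry of v3: 835/1991 = 0.4194

0.4194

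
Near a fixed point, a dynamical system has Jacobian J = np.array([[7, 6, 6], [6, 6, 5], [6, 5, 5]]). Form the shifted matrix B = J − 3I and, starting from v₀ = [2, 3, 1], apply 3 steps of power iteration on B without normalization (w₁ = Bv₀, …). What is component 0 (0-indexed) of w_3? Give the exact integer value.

6602

B = J − 3I has rows (4, 6, 6); (6, 3, 5); (6, 5, 2)
w1 = Bv₀ = (32, 26, 29)
w2 = Bw1 = (458, 415, 380)
w3 = Bw2 = (6602, 5893, 5583)
Requested component of w3: 6602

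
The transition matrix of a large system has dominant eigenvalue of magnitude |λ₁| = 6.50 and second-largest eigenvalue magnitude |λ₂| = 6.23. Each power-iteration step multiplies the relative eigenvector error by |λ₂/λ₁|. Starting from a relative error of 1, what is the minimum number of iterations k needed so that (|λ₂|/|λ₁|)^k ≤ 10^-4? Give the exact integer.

218

|λ₂/λ₁| = 6.23/6.50 = 0.95846
Need k ≥ ln(10^-4) / ln(0.95846) = -9.2103 / -0.0424 ≈ 217.093
Smallest integer k satisfying the bound: 218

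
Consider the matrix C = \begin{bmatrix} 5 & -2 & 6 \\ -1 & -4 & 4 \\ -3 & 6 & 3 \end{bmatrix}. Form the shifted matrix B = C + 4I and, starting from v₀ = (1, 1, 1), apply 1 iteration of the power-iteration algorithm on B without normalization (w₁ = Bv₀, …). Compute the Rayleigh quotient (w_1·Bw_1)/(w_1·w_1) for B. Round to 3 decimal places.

B = C + 4I has rows (9, -2, 6); (-1, 0, 4); (-3, 6, 7)
w1 = Bv₀ = (9·1 + (-2)·1 + 6·1; (-1)·1 + 0·1 + 4·1; (-3)·1 + 6·1 + 7·1) = (13, 3, 10)
Bw1 = (171, 27, 49)
w1·Bw1 = 2794; w1·w1 = 278; μ ≈ 2794/278 = 10.050

μ ≈ 10.050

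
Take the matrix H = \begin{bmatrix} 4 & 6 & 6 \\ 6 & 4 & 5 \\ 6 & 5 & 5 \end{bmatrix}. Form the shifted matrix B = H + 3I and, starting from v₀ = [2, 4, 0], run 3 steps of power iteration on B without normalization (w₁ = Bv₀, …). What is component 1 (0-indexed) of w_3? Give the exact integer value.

B = H + 3I has rows (7, 6, 6); (6, 7, 5); (6, 5, 8)
w1 = Bv₀ = (7·2 + 6·4 + 6·0; 6·2 + 7·4 + 5·0; 6·2 + 5·4 + 8·0) = (38, 40, 32)
w2 = Bw1 = (7·38 + 6·40 + 6·32; 6·38 + 7·40 + 5·32; 6·38 + 5·40 + 8·32) = (698, 668, 684)
w3 = Bw2 = (12998, 12284, 13000)
Requested component of w3: 12284

12284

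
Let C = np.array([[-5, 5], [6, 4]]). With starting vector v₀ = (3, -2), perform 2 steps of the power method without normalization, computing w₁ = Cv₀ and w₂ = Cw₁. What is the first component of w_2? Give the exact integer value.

w1 = Cv₀ = ((-5)·3 + 5·(-2); 6·3 + 4·(-2)) = (-25, 10)
w2 = Cw1 = ((-5)·(-25) + 5·10; 6·(-25) + 4·10) = (175, -110)
The requested component of w2 is 175.

175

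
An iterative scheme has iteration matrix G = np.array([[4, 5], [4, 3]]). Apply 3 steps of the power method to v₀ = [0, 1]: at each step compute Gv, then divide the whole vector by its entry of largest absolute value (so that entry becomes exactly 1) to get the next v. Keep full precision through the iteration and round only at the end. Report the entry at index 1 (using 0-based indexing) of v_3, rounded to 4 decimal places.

Gv0 = (5.00000, 3.00000); divide by 5.00000 → v1 = (1.00000, 0.60000)
Gv1 = (7.00000, 5.80000); divide by 7.00000 → v2 = (1.00000, 0.82857)
Gv2 = (8.14286, 6.48571); divide by 8.14286 → v3 = (1.00000, 0.79649)
Requested entry of v3: 227/285 = 0.7965

0.7965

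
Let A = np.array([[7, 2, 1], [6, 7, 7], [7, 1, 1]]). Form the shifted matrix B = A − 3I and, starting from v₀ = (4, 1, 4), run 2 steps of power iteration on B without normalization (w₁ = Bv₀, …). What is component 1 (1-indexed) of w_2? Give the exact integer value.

221

B = A − 3I has rows (4, 2, 1); (6, 4, 7); (7, 1, -2)
w1 = Bv₀ = (4·4 + 2·1 + 1·4; 6·4 + 4·1 + 7·4; 7·4 + 1·1 + (-2)·4) = (22, 56, 21)
w2 = Bw1 = (4·22 + 2·56 + 1·21; 6·22 + 4·56 + 7·21; 7·22 + 1·56 + (-2)·21) = (221, 503, 168)
Requested component of w2: 221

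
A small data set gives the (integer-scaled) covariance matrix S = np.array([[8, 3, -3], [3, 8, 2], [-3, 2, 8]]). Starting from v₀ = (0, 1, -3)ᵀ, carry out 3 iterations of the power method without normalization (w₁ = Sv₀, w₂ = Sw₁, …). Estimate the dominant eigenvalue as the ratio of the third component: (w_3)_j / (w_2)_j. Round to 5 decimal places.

10.34615

w1 = Sv₀ = (8·0 + 3·1 + (-3)·(-3); 3·0 + 8·1 + 2·(-3); (-3)·0 + 2·1 + 8·(-3)) = (12, 2, -22)
w2 = Sw1 = (8·12 + 3·2 + (-3)·(-22); 3·12 + 8·2 + 2·(-22); (-3)·12 + 2·2 + 8·(-22)) = (168, 8, -208)
w3 = Sw2 = (1992, 152, -2152)
Ratio at component: -2152 / -208 = 10.34615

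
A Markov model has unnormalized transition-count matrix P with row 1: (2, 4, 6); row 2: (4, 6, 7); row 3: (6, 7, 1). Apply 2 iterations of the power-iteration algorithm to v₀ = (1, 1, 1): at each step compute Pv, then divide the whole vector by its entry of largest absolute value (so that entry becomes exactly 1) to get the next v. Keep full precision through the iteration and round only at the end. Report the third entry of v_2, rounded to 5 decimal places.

Pv0 = (12.000000, 17.000000, 14.000000); divide by 17.000000 → v1 = (0.705882, 1.000000, 0.823529)
Pv1 = (10.352941, 14.588235, 12.058824); divide by 14.588235 → v2 = (0.709677, 1.000000, 0.826613)
Requested entry of v2: 205/248 = 0.82661

0.82661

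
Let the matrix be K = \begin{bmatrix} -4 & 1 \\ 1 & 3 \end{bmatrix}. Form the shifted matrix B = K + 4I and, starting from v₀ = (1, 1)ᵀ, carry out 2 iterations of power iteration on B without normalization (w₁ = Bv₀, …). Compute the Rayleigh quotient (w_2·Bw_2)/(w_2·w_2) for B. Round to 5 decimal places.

B = K + 4I has rows (0, 1); (1, 7)
w1 = Bv₀ = (0·1 + 1·1; 1·1 + 7·1) = (1, 8)
w2 = Bw1 = (0·1 + 1·8; 1·1 + 7·8) = (8, 57)
Bw2 = (57, 407)
w2·Bw2 = 23655; w2·w2 = 3313; μ ≈ 23655/3313 = 7.14005

7.14005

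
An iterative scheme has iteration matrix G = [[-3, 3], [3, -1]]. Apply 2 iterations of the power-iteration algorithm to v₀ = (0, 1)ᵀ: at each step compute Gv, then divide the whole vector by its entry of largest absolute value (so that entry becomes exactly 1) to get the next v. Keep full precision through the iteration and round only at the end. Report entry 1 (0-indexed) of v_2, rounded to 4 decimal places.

-0.8333

Gv0 = (3.00000, -1.00000); divide by 3.00000 → v1 = (1.00000, -0.33333)
Gv1 = (-4.00000, 3.33333); divide by -4.00000 → v2 = (1.00000, -0.83333)
Requested entry of v2: 10/-12 = -0.8333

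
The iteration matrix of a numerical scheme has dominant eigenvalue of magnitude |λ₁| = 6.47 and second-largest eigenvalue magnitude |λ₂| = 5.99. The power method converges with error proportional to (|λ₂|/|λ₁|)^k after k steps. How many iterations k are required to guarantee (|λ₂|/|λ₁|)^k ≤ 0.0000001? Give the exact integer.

210

|λ₂/λ₁| = 5.99/6.47 = 0.92581
Need k ≥ ln(0.0000001) / ln(0.92581) = -16.1181 / -0.0771 ≈ 209.096
Smallest integer k satisfying the bound: 210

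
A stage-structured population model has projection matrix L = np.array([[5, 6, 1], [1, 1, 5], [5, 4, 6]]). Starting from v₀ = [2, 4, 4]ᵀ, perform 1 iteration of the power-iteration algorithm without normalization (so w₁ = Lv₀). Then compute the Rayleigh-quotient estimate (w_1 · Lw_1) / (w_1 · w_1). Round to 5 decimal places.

11.45281

w1 = Lv₀ = (38, 26, 50)
Lw1 = (396, 314, 594)
w1·Lw1 = 38·396 + 26·314 + 50·594 = 52912; w1·w1 = 38·38 + 26·26 + 50·50 = 4620
λ ≈ 52912/4620 = 11.45281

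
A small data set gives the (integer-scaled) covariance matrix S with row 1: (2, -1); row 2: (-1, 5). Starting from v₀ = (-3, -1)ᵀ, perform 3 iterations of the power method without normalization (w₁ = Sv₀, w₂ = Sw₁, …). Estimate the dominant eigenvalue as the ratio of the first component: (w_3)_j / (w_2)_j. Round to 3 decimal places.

w1 = Sv₀ = (2·(-3) + (-1)·(-1); (-1)·(-3) + 5·(-1)) = (-5, -2)
w2 = Sw1 = (2·(-5) + (-1)·(-2); (-1)·(-5) + 5·(-2)) = (-8, -5)
w3 = Sw2 = (-11, -17)
Ratio at component: -11 / -8 = 1.375

λ ≈ 1.375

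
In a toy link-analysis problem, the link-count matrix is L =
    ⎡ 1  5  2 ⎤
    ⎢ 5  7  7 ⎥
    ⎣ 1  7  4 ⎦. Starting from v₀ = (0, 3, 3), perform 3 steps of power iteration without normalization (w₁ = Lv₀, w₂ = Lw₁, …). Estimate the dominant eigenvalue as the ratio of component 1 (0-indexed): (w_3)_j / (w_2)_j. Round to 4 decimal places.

14.3238

w1 = Lv₀ = (1·0 + 5·3 + 2·3; 5·0 + 7·3 + 7·3; 1·0 + 7·3 + 4·3) = (21, 42, 33)
w2 = Lw1 = (1·21 + 5·42 + 2·33; 5·21 + 7·42 + 7·33; 1·21 + 7·42 + 4·33) = (297, 630, 447)
w3 = Lw2 = (4341, 9024, 6495)
Ratio at component: 9024 / 630 = 14.3238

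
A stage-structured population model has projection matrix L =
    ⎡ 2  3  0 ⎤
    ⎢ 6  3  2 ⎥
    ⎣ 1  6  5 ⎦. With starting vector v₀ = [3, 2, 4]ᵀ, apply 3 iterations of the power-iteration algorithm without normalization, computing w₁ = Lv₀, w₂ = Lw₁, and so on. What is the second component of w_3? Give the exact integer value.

w1 = Lv₀ = (2·3 + 3·2 + 0·4; 6·3 + 3·2 + 2·4; 1·3 + 6·2 + 5·4) = (12, 32, 35)
w2 = Lw1 = (2·12 + 3·32 + 0·35; 6·12 + 3·32 + 2·35; 1·12 + 6·32 + 5·35) = (120, 238, 379)
w3 = Lw2 = (954, 2192, 3443)
The requested component of w3 is 2192.

2192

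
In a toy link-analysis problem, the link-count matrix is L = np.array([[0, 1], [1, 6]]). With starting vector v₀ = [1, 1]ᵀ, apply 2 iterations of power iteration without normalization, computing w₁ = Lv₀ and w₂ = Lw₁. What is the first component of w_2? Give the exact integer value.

7

w1 = Lv₀ = (0·1 + 1·1; 1·1 + 6·1) = (1, 7)
w2 = Lw1 = (0·1 + 1·7; 1·1 + 6·7) = (7, 43)
The requested component of w2 is 7.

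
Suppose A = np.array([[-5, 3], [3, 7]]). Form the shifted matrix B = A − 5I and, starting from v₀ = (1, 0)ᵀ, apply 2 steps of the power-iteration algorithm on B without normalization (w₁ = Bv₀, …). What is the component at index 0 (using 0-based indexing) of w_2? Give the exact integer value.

109

B = A − 5I has rows (-10, 3); (3, 2)
w1 = Bv₀ = (-10, 3)
w2 = Bw1 = (109, -24)
Requested component of w2: 109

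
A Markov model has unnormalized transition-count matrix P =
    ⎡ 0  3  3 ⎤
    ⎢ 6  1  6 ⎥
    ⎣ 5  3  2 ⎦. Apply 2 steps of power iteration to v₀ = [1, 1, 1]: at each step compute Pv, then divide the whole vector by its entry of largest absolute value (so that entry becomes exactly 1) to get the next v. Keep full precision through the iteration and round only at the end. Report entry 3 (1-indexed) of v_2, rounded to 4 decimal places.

0.8165

Pv0 = (6.00000, 13.00000, 10.00000); divide by 13.00000 → v1 = (0.46154, 1.00000, 0.76923)
Pv1 = (5.30769, 8.38462, 6.84615); divide by 8.38462 → v2 = (0.63303, 1.00000, 0.81651)
Requested entry of v2: 89/109 = 0.8165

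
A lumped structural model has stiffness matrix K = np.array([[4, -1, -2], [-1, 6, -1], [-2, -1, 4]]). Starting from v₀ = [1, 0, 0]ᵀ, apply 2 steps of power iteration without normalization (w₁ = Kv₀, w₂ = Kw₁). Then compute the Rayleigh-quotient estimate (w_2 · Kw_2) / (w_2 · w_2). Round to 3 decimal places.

6.033

w1 = Kv₀ = (4, -1, -2)
w2 = Kw1 = (21, -8, -15)
Kw2 = (122, -54, -94)
w2·Kw2 = 21·122 + (-8)·(-54) + (-15)·(-94) = 4404; w2·w2 = 21·21 + (-8)·(-8) + (-15)·(-15) = 730
λ ≈ 4404/730 = 6.033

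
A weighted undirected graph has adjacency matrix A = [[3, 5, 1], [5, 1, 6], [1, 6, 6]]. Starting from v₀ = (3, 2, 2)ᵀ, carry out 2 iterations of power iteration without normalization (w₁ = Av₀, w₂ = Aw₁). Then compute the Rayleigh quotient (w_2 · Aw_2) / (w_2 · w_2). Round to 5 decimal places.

w1 = Av₀ = (3·3 + 5·2 + 1·2; 5·3 + 1·2 + 6·2; 1·3 + 6·2 + 6·2) = (21, 29, 27)
w2 = Aw1 = (3·21 + 5·29 + 1·27; 5·21 + 1·29 + 6·27; 1·21 + 6·29 + 6·27) = (235, 296, 357)
Aw2 = (2542, 3613, 4153)
w2·Aw2 = 235·2542 + 296·3613 + 357·4153 = 3149439; w2·w2 = 235·235 + 296·296 + 357·357 = 270290
λ ≈ 3149439/270290 = 11.65207

11.65207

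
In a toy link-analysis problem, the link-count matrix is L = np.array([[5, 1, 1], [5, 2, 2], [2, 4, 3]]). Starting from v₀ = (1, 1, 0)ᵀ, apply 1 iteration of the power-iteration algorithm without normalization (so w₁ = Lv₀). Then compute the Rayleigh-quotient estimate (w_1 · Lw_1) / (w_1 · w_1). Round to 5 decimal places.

w1 = Lv₀ = (5·1 + 1·1 + 1·0; 5·1 + 2·1 + 2·0; 2·1 + 4·1 + 3·0) = (6, 7, 6)
Lw1 = (43, 56, 58)
w1·Lw1 = 6·43 + 7·56 + 6·58 = 998; w1·w1 = 6·6 + 7·7 + 6·6 = 121
λ ≈ 998/121 = 8.24793

8.24793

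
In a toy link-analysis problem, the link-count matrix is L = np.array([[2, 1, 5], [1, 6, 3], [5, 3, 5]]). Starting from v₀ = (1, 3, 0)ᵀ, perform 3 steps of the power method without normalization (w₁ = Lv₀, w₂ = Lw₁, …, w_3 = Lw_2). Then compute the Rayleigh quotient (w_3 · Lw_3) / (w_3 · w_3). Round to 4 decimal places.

10.6588

w1 = Lv₀ = (5, 19, 14)
w2 = Lw1 = (99, 161, 152)
w3 = Lw2 = (1119, 1521, 1738)
Lw3 = (12449, 15459, 18848)
w3·Lw3 = 1119·12449 + 1521·15459 + 1738·18848 = 70201394; w3·w3 = 1119·1119 + 1521·1521 + 1738·1738 = 6586246
λ ≈ 70201394/6586246 = 10.6588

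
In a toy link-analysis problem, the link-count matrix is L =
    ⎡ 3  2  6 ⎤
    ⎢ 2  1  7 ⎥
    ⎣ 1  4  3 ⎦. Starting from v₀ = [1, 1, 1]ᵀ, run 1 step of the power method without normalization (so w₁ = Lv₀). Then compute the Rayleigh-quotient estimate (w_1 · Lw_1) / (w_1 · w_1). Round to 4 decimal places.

9.0912

w1 = Lv₀ = (3·1 + 2·1 + 6·1; 2·1 + 1·1 + 7·1; 1·1 + 4·1 + 3·1) = (11, 10, 8)
Lw1 = (101, 88, 75)
w1·Lw1 = 11·101 + 10·88 + 8·75 = 2591; w1·w1 = 11·11 + 10·10 + 8·8 = 285
λ ≈ 2591/285 = 9.0912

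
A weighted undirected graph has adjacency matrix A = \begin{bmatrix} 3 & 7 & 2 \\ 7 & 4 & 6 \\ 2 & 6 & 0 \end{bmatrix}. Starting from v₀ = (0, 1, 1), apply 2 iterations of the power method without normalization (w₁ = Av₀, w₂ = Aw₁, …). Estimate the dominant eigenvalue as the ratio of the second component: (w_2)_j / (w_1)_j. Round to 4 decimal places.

w1 = Av₀ = (3·0 + 7·1 + 2·1; 7·0 + 4·1 + 6·1; 2·0 + 6·1 + 0·1) = (9, 10, 6)
w2 = Aw1 = (3·9 + 7·10 + 2·6; 7·9 + 4·10 + 6·6; 2·9 + 6·10 + 0·6) = (109, 139, 78)
Ratio at component: 139 / 10 = 13.9000

λ ≈ 13.9000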